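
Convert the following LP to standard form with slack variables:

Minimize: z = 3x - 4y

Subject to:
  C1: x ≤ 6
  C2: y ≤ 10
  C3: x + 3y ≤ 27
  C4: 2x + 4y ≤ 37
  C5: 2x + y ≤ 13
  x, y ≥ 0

min z = 3x - 4y

s.t.
  x + s1 = 6
  y + s2 = 10
  x + 3y + s3 = 27
  2x + 4y + s4 = 37
  2x + y + s5 = 13
  x, y, s1, s2, s3, s4, s5 ≥ 0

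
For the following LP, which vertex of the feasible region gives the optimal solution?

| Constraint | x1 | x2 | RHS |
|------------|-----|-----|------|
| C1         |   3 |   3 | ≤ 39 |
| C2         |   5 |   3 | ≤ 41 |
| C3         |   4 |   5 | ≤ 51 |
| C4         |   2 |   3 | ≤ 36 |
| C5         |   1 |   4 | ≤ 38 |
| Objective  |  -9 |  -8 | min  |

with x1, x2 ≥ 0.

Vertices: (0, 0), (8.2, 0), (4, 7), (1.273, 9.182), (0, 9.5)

Evaluate the objective at each vertex of the feasible region:
  z(0, 0) = 0
  z(8.2, 0) = -73.8
  z(4, 7) = -92  ←
  z(1.273, 9.182) = -84.91
  z(0, 9.5) = -76
The minimum is at x1 = 4, x2 = 7.

(4, 7)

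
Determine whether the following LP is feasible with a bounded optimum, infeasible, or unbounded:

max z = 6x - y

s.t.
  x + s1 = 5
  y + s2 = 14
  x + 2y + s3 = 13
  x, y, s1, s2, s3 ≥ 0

Feasible with a bounded optimal solution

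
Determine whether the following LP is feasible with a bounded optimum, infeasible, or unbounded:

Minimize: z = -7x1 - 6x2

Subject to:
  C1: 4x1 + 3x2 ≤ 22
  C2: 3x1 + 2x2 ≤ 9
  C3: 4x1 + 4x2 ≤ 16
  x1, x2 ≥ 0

Feasible with a bounded optimal solution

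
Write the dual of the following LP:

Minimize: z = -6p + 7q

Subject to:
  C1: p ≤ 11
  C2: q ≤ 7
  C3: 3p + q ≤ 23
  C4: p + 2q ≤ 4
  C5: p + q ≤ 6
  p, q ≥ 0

Primal min cᵀx s.t. Ax ≤ b, x ≥ 0  →  Dual max −bᵀy s.t. Aᵀy ≥ −c, y ≥ 0.

Maximize: z = -11y1 - 7y2 - 23y3 - 4y4 - 6y5

Subject to:
  y1 + 3y3 + y4 + y5 ≥ 6
  y2 + y3 + 2y4 + y5 ≥ -7
  y1, y2, y3, y4, y5 ≥ 0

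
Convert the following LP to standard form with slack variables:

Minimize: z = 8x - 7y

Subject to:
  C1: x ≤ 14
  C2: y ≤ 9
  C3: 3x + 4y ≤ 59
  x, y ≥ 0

min z = 8x - 7y

s.t.
  x + s1 = 14
  y + s2 = 9
  3x + 4y + s3 = 59
  x, y, s1, s2, s3 ≥ 0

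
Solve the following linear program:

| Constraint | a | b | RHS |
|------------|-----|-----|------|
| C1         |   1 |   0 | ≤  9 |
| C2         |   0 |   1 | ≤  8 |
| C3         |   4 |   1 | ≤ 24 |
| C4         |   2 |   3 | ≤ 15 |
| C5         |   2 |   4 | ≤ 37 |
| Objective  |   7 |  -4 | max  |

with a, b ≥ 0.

Evaluate the objective at each vertex of the feasible region:
  z(0, 0) = 0
  z(6, 0) = 42  ←
  z(5.7, 1.2) = 35.1
  z(0, 5) = -20
The maximum is at a = 6, b = 0.

a = 6, b = 0, z = 42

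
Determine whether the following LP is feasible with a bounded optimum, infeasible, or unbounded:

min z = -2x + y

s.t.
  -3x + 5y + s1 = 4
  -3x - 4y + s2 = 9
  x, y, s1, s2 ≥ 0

Unbounded (objective can decrease without bound)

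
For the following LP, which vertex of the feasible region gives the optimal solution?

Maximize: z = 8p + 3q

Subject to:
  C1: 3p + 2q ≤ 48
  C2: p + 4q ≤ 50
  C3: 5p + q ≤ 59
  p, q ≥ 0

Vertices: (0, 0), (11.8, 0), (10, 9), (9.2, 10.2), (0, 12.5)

Evaluate the objective at each vertex of the feasible region:
  z(0, 0) = 0
  z(11.8, 0) = 94.4
  z(10, 9) = 107  ←
  z(9.2, 10.2) = 104.2
  z(0, 12.5) = 37.5
The maximum is at p = 10, q = 9.

(10, 9)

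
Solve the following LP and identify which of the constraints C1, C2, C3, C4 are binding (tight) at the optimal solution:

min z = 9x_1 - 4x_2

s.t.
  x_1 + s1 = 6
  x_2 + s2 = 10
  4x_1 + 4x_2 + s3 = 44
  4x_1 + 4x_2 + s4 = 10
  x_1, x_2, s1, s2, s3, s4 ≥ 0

At x_1 = 0, x_2 = 2.5, compute slack b - a·x for each constraint:
  C1: 6 − 0 = 6  (slack)
  C2: 10 − 2.5 = 7.5  (slack)
  C3: 44 − 10 = 34  (slack)
  C4: 10 − 10 = 0  (binding)

Optimal: x_1 = 0, x_2 = 2.5
Binding: C4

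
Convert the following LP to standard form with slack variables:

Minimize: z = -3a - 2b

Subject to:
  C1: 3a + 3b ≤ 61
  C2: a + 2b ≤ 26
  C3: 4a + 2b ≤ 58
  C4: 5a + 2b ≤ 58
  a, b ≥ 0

min z = -3a - 2b

s.t.
  3a + 3b + s1 = 61
  a + 2b + s2 = 26
  4a + 2b + s3 = 58
  5a + 2b + s4 = 58
  a, b, s1, s2, s3, s4 ≥ 0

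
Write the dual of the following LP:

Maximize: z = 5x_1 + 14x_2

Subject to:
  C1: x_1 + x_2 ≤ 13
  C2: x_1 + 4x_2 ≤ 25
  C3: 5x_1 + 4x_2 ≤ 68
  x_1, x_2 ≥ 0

Primal max cᵀx s.t. Ax ≤ b, x ≥ 0  →  Dual min bᵀy s.t. Aᵀy ≥ c, y ≥ 0.

Minimize: z = 13y1 + 25y2 + 68y3

Subject to:
  y1 + y2 + 5y3 ≥ 5
  y1 + 4y2 + 4y3 ≥ 14
  y1, y2, y3 ≥ 0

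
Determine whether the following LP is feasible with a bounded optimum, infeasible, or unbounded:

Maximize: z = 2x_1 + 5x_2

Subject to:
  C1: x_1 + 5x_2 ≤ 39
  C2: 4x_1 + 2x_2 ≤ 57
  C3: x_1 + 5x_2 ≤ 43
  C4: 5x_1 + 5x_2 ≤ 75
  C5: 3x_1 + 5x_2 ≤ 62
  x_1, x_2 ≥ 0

Feasible with a bounded optimal solution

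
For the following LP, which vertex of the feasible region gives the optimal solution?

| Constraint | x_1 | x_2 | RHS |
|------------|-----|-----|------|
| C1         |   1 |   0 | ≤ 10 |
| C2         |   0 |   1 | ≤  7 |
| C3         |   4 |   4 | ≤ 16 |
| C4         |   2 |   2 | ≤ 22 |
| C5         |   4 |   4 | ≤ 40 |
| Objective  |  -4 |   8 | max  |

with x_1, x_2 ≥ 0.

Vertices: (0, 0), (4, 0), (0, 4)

Evaluate the objective at each vertex of the feasible region:
  z(0, 0) = 0
  z(4, 0) = -16
  z(0, 4) = 32  ←
The maximum is at x_1 = 0, x_2 = 4.

(0, 4)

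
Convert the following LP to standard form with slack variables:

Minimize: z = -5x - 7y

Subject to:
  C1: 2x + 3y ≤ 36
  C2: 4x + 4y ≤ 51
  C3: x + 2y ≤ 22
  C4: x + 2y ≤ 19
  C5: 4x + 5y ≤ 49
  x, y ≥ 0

min z = -5x - 7y

s.t.
  2x + 3y + s1 = 36
  4x + 4y + s2 = 51
  x + 2y + s3 = 22
  x + 2y + s4 = 19
  4x + 5y + s5 = 49
  x, y, s1, s2, s3, s4, s5 ≥ 0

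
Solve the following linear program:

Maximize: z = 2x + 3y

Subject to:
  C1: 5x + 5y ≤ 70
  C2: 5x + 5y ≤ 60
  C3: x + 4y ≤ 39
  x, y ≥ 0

Evaluate the objective at each vertex of the feasible region:
  z(0, 0) = 0
  z(12, 0) = 24
  z(3, 9) = 33  ←
  z(0, 9.75) = 29.25
The maximum is at x = 3, y = 9.

x = 3, y = 9, z = 33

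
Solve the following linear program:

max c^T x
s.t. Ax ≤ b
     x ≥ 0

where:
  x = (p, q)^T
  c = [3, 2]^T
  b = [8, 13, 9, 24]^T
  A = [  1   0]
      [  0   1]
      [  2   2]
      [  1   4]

Evaluate the objective at each vertex of the feasible region:
  z(0, 0) = 0
  z(4.5, 0) = 13.5  ←
  z(0, 4.5) = 9
The maximum is at p = 4.5, q = 0.

p = 4.5, q = 0, z = 13.5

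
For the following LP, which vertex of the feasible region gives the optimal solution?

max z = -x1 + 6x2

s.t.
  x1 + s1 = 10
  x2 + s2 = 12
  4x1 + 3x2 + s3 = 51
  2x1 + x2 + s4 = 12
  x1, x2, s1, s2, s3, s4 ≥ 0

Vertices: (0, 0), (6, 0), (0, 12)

Evaluate the objective at each vertex of the feasible region:
  z(0, 0) = 0
  z(6, 0) = -6
  z(0, 12) = 72  ←
The maximum is at x1 = 0, x2 = 12.

(0, 12)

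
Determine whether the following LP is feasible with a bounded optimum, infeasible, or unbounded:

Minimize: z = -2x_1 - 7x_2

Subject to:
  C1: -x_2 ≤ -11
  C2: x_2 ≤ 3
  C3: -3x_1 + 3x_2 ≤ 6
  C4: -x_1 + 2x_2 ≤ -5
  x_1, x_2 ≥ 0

Infeasible (no feasible solution exists)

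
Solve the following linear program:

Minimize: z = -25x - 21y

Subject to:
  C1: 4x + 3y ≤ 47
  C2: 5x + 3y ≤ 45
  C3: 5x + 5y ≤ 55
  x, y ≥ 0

Evaluate the objective at each vertex of the feasible region:
  z(0, 0) = 0
  z(9, 0) = -225
  z(6, 5) = -255  ←
  z(0, 11) = -231
The minimum is at x = 6, y = 5.

x = 6, y = 5, z = -255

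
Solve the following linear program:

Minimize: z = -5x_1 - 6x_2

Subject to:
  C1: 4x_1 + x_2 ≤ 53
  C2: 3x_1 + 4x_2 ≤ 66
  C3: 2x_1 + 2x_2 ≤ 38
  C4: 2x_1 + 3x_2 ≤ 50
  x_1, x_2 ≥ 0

Evaluate the objective at each vertex of the feasible region:
  z(0, 0) = 0
  z(13.25, 0) = -66.25
  z(11.33, 7.667) = -102.7
  z(10, 9) = -104  ←
  z(0, 16.5) = -99
The minimum is at x_1 = 10, x_2 = 9.

x_1 = 10, x_2 = 9, z = -104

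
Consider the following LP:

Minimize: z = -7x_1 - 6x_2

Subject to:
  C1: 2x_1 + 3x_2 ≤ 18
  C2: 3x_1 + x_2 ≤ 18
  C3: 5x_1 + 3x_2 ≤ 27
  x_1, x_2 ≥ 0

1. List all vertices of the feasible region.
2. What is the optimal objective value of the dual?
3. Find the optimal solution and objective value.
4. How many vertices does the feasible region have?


1. (0, 0), (5.4, 0), (3, 4), (0, 6)
2. -45
3. x_1 = 3, x_2 = 4, z = -45
4. 4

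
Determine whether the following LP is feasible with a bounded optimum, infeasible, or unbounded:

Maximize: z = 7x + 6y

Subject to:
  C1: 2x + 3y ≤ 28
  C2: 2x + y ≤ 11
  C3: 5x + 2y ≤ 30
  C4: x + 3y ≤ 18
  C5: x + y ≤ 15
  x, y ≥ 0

Feasible with a bounded optimal solution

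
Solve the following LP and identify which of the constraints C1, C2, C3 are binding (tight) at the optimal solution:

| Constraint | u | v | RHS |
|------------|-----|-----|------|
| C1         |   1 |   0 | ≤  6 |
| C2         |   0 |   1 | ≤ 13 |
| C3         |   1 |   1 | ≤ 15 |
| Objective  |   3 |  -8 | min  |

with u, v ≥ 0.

At u = 0, v = 13, compute slack b - a·x for each constraint:
  C1: 6 − 0 = 6  (slack)
  C2: 13 − 13 = 0  (binding)
  C3: 15 − 13 = 2  (slack)

Optimal: u = 0, v = 13
Binding: C2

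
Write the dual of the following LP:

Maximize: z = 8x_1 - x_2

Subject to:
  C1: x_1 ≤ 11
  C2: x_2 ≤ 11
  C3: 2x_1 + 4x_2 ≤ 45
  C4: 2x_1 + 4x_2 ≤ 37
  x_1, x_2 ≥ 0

Primal max cᵀx s.t. Ax ≤ b, x ≥ 0  →  Dual min bᵀy s.t. Aᵀy ≥ c, y ≥ 0.

Minimize: z = 11y1 + 11y2 + 45y3 + 37y4

Subject to:
  y1 + 2y3 + 2y4 ≥ 8
  y2 + 4y3 + 4y4 ≥ -1
  y1, y2, y3, y4 ≥ 0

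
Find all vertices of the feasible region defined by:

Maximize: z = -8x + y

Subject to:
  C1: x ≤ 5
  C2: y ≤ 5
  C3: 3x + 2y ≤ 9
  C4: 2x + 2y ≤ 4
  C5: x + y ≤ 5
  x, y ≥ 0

(0, 0), (2, 0), (0, 2)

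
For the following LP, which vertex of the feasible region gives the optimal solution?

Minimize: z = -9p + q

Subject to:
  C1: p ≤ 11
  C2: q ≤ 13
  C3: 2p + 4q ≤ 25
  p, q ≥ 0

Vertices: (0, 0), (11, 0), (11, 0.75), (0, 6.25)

Evaluate the objective at each vertex of the feasible region:
  z(0, 0) = 0
  z(11, 0) = -99  ←
  z(11, 0.75) = -98.25
  z(0, 6.25) = 6.25
The minimum is at p = 11, q = 0.

(11, 0)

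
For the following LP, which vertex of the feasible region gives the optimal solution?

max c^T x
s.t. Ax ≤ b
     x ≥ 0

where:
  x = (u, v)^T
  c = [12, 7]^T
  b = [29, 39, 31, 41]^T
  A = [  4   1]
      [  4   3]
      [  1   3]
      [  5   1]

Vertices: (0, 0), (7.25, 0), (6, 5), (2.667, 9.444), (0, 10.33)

Evaluate the objective at each vertex of the feasible region:
  z(0, 0) = 0
  z(7.25, 0) = 87
  z(6, 5) = 107  ←
  z(2.667, 9.444) = 98.11
  z(0, 10.33) = 72.33
The maximum is at u = 6, v = 5.

(6, 5)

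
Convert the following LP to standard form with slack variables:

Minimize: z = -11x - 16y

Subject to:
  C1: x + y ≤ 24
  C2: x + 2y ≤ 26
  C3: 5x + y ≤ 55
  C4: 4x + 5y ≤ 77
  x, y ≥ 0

min z = -11x - 16y

s.t.
  x + y + s1 = 24
  x + 2y + s2 = 26
  5x + y + s3 = 55
  4x + 5y + s4 = 77
  x, y, s1, s2, s3, s4 ≥ 0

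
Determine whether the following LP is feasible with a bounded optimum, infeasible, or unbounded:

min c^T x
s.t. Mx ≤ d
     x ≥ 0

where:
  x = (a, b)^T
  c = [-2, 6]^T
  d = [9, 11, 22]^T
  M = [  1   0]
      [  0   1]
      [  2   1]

Feasible with a bounded optimal solution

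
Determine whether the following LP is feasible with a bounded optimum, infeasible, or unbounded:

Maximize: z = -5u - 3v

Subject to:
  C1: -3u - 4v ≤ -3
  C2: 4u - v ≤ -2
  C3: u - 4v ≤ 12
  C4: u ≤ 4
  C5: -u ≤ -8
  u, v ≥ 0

Infeasible (no feasible solution exists)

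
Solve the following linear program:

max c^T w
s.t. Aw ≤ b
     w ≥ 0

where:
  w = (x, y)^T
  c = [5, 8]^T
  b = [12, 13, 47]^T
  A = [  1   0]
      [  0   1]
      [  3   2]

Evaluate the objective at each vertex of the feasible region:
  z(0, 0) = 0
  z(12, 0) = 60
  z(12, 5.5) = 104
  z(7, 13) = 139  ←
  z(0, 13) = 104
The maximum is at x = 7, y = 13.

x = 7, y = 13, z = 139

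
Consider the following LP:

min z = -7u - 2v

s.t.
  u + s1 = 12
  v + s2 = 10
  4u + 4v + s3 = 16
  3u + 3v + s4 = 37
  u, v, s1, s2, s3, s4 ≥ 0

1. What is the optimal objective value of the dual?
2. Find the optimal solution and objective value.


1. -28
2. u = 4, v = 0, z = -28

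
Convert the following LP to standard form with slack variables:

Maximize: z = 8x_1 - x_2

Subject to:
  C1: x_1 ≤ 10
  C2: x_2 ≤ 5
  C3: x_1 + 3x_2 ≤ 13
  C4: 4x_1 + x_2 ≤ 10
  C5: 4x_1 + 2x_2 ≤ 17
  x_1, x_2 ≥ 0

max z = 8x_1 - x_2

s.t.
  x_1 + s1 = 10
  x_2 + s2 = 5
  x_1 + 3x_2 + s3 = 13
  4x_1 + x_2 + s4 = 10
  4x_1 + 2x_2 + s5 = 17
  x_1, x_2, s1, s2, s3, s4, s5 ≥ 0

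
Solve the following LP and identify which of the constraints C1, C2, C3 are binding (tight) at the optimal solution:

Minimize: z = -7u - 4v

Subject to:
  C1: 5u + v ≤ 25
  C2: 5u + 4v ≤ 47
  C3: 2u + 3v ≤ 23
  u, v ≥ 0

At u = 4, v = 5, compute slack b - a·x for each constraint:
  C1: 25 − 25 = 0  (binding)
  C2: 47 − 40 = 7  (slack)
  C3: 23 − 23 = 0  (binding)

Optimal: u = 4, v = 5
Binding: C1, C3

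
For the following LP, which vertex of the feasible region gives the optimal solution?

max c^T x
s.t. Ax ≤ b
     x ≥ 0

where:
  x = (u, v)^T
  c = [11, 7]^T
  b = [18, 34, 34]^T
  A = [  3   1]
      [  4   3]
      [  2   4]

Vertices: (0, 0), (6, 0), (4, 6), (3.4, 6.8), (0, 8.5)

Evaluate the objective at each vertex of the feasible region:
  z(0, 0) = 0
  z(6, 0) = 66
  z(4, 6) = 86  ←
  z(3.4, 6.8) = 85
  z(0, 8.5) = 59.5
The maximum is at u = 4, v = 6.

(4, 6)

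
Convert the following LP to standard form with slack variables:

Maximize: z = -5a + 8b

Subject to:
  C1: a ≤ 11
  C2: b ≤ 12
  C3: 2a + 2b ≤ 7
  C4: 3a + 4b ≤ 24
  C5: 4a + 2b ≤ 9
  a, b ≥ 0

max z = -5a + 8b

s.t.
  a + s1 = 11
  b + s2 = 12
  2a + 2b + s3 = 7
  3a + 4b + s4 = 24
  4a + 2b + s5 = 9
  a, b, s1, s2, s3, s4, s5 ≥ 0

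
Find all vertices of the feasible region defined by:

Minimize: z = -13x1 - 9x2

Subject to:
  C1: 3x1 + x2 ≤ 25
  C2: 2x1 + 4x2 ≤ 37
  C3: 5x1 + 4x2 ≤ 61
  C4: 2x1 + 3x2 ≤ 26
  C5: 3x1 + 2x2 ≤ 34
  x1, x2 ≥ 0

(0, 0), (8.333, 0), (7, 4), (0, 8.667)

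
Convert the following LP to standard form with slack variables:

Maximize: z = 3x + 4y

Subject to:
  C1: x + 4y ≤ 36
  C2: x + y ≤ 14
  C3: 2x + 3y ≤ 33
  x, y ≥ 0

max z = 3x + 4y

s.t.
  x + 4y + s1 = 36
  x + y + s2 = 14
  2x + 3y + s3 = 33
  x, y, s1, s2, s3 ≥ 0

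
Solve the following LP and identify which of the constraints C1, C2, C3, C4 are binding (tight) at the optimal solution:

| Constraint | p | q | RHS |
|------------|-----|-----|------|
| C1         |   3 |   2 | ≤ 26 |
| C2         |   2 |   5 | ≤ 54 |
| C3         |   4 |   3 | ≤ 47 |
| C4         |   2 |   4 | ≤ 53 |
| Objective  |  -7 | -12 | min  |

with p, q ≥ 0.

At p = 2, q = 10, compute slack b - a·x for each constraint:
  C1: 26 − 26 = 0  (binding)
  C2: 54 − 54 = 0  (binding)
  C3: 47 − 38 = 9  (slack)
  C4: 53 − 44 = 9  (slack)

Optimal: p = 2, q = 10
Binding: C1, C2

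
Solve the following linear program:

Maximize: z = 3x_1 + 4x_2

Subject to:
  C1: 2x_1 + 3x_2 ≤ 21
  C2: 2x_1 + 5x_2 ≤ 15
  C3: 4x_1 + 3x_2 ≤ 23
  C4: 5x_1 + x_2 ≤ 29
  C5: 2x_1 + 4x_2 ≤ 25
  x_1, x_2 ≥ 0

Evaluate the objective at each vertex of the feasible region:
  z(0, 0) = 0
  z(5.75, 0) = 17.25
  z(5, 1) = 19  ←
  z(0, 3) = 12
The maximum is at x_1 = 5, x_2 = 1.

x_1 = 5, x_2 = 1, z = 19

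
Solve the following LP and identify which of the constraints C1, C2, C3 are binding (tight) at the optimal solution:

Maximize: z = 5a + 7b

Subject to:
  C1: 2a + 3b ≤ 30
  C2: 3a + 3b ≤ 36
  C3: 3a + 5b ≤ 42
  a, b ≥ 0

At a = 9, b = 3, compute slack b - a·x for each constraint:
  C1: 30 − 27 = 3  (slack)
  C2: 36 − 36 = 0  (binding)
  C3: 42 − 42 = 0  (binding)

Optimal: a = 9, b = 3
Binding: C2, C3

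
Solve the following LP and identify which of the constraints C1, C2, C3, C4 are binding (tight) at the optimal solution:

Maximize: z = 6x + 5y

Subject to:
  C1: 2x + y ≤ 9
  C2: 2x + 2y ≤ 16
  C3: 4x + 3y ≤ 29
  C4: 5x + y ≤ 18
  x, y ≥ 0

At x = 1, y = 7, compute slack b - a·x for each constraint:
  C1: 9 − 9 = 0  (binding)
  C2: 16 − 16 = 0  (binding)
  C3: 29 − 25 = 4  (slack)
  C4: 18 − 12 = 6  (slack)

Optimal: x = 1, y = 7
Binding: C1, C2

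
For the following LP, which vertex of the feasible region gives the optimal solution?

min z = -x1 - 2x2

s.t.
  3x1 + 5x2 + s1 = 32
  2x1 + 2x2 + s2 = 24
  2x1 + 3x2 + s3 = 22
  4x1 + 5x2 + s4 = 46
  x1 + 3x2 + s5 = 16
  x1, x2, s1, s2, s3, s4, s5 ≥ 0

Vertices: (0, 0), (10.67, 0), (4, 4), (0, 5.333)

Evaluate the objective at each vertex of the feasible region:
  z(0, 0) = 0
  z(10.67, 0) = -10.67
  z(4, 4) = -12  ←
  z(0, 5.333) = -10.67
The minimum is at x1 = 4, x2 = 4.

(4, 4)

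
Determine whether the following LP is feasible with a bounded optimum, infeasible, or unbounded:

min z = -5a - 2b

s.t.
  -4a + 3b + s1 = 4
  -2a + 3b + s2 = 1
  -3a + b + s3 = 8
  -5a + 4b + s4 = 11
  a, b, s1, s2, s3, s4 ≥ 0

Unbounded (objective can decrease without bound)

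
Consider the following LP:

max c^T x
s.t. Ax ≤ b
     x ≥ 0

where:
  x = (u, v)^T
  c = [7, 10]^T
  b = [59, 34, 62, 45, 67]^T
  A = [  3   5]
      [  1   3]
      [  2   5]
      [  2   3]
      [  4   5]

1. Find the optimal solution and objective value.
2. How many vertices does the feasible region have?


1. u = 8, v = 7, z = 126
2. 5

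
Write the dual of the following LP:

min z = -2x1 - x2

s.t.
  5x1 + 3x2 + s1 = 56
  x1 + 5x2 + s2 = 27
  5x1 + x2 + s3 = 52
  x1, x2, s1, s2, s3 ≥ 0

Primal min cᵀx s.t. Ax ≤ b, x ≥ 0  →  Dual max −bᵀy s.t. Aᵀy ≥ −c, y ≥ 0.

Maximize: z = -56y1 - 27y2 - 52y3

Subject to:
  5y1 + y2 + 5y3 ≥ 2
  3y1 + 5y2 + y3 ≥ 1
  y1, y2, y3 ≥ 0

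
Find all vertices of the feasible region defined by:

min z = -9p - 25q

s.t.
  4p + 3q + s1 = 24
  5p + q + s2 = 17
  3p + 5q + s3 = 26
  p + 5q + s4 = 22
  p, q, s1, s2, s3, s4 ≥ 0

(0, 0), (3.4, 0), (2.682, 3.591), (2, 4), (0, 4.4)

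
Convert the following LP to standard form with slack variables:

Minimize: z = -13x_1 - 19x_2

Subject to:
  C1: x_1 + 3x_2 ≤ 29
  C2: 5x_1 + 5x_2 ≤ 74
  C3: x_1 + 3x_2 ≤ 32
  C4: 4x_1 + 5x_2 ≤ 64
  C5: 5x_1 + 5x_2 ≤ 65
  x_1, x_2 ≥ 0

min z = -13x_1 - 19x_2

s.t.
  x_1 + 3x_2 + s1 = 29
  5x_1 + 5x_2 + s2 = 74
  x_1 + 3x_2 + s3 = 32
  4x_1 + 5x_2 + s4 = 64
  5x_1 + 5x_2 + s5 = 65
  x_1, x_2, s1, s2, s3, s4, s5 ≥ 0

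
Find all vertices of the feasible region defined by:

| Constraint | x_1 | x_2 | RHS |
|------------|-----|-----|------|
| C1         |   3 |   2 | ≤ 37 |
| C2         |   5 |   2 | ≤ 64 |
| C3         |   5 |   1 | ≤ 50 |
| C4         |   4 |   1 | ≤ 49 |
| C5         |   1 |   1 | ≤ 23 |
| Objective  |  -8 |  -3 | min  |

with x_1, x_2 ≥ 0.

(0, 0), (10, 0), (9, 5), (0, 18.5)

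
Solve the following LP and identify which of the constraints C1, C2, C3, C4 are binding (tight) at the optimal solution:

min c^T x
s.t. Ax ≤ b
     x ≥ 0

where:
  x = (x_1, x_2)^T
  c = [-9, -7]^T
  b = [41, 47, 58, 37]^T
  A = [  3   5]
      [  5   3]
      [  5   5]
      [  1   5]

At x_1 = 7, x_2 = 4, compute slack b - a·x for each constraint:
  C1: 41 − 41 = 0  (binding)
  C2: 47 − 47 = 0  (binding)
  C3: 58 − 55 = 3  (slack)
  C4: 37 − 27 = 10  (slack)

Optimal: x_1 = 7, x_2 = 4
Binding: C1, C2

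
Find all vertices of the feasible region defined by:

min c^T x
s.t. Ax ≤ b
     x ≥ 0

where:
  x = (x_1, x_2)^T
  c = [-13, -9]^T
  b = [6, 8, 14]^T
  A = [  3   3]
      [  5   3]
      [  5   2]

(0, 0), (1.6, 0), (1, 1), (0, 2)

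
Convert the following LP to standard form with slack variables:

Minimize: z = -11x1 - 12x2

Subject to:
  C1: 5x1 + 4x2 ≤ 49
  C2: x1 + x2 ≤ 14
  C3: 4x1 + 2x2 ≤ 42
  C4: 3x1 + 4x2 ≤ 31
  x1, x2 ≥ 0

min z = -11x1 - 12x2

s.t.
  5x1 + 4x2 + s1 = 49
  x1 + x2 + s2 = 14
  4x1 + 2x2 + s3 = 42
  3x1 + 4x2 + s4 = 31
  x1, x2, s1, s2, s3, s4 ≥ 0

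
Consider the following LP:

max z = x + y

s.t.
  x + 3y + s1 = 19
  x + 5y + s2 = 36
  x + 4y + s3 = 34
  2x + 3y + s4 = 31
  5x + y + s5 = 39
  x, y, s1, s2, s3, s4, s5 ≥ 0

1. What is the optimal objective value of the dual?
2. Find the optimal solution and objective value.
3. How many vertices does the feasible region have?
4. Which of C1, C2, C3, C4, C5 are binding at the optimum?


1. 11
2. x = 7, y = 4, z = 11
3. 4
4. C1, C5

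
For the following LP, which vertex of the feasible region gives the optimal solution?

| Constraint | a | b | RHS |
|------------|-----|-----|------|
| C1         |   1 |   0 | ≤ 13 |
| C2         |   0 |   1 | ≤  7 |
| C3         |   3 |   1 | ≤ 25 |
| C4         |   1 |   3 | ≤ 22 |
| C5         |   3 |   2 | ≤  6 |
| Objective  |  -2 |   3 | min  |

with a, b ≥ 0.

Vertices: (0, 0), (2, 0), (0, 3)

Evaluate the objective at each vertex of the feasible region:
  z(0, 0) = 0
  z(2, 0) = -4  ←
  z(0, 3) = 9
The minimum is at a = 2, b = 0.

(2, 0)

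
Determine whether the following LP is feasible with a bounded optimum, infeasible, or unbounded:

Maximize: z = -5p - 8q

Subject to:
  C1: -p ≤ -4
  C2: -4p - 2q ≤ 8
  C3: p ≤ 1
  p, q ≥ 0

Infeasible (no feasible solution exists)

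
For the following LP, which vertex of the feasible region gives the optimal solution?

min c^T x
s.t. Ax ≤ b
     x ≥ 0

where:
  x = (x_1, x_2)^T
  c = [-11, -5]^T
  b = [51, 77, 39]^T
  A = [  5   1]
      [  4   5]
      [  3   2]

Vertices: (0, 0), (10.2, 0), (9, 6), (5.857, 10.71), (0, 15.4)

Evaluate the objective at each vertex of the feasible region:
  z(0, 0) = 0
  z(10.2, 0) = -112.2
  z(9, 6) = -129  ←
  z(5.857, 10.71) = -118
  z(0, 15.4) = -77
The minimum is at x_1 = 9, x_2 = 6.

(9, 6)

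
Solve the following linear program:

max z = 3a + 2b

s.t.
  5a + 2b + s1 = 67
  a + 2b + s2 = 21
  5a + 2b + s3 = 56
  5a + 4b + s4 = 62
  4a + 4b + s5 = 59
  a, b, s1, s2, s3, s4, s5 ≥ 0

Evaluate the objective at each vertex of the feasible region:
  z(0, 0) = 0
  z(11.2, 0) = 33.6
  z(10, 3) = 36  ←
  z(6.667, 7.167) = 34.33
  z(0, 10.5) = 21
The maximum is at a = 10, b = 3.

a = 10, b = 3, z = 36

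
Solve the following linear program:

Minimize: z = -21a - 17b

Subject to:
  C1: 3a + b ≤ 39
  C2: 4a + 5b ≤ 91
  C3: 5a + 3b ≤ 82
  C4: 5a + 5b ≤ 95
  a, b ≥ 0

Evaluate the objective at each vertex of the feasible region:
  z(0, 0) = 0
  z(13, 0) = -273
  z(10, 9) = -363  ←
  z(4, 15) = -339
  z(0, 18.2) = -309.4
The minimum is at a = 10, b = 9.

a = 10, b = 9, z = -363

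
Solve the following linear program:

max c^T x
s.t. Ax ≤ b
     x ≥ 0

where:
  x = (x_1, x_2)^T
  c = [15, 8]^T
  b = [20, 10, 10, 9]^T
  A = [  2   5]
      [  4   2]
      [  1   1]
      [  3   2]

Evaluate the objective at each vertex of the feasible region:
  z(0, 0) = 0
  z(2.5, 0) = 37.5
  z(1, 3) = 39  ←
  z(0.4545, 3.818) = 37.36
  z(0, 4) = 32
The maximum is at x_1 = 1, x_2 = 3.

x_1 = 1, x_2 = 3, z = 39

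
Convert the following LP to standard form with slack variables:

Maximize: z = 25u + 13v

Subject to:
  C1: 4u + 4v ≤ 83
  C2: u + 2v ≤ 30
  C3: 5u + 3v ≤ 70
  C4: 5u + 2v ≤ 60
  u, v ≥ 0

max z = 25u + 13v

s.t.
  4u + 4v + s1 = 83
  u + 2v + s2 = 30
  5u + 3v + s3 = 70
  5u + 2v + s4 = 60
  u, v, s1, s2, s3, s4 ≥ 0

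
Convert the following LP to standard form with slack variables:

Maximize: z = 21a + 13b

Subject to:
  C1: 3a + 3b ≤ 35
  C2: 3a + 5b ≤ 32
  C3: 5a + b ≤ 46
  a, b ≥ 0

max z = 21a + 13b

s.t.
  3a + 3b + s1 = 35
  3a + 5b + s2 = 32
  5a + b + s3 = 46
  a, b, s1, s2, s3 ≥ 0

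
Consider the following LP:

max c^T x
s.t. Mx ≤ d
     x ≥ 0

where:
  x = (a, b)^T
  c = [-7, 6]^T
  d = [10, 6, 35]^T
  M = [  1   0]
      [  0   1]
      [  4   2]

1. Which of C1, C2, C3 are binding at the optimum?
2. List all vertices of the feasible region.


1. C2
2. (0, 0), (8.75, 0), (5.75, 6), (0, 6)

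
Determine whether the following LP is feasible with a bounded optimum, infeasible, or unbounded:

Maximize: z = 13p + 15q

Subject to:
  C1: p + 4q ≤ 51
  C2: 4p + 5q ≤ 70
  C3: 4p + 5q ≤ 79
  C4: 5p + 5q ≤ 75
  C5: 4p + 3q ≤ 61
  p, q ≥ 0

Feasible with a bounded optimal solution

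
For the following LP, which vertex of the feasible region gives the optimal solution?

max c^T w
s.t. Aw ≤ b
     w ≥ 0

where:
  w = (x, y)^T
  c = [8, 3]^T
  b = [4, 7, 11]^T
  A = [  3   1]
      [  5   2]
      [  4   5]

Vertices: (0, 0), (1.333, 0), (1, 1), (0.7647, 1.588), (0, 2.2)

Evaluate the objective at each vertex of the feasible region:
  z(0, 0) = 0
  z(1.333, 0) = 10.67
  z(1, 1) = 11  ←
  z(0.7647, 1.588) = 10.88
  z(0, 2.2) = 6.6
The maximum is at x = 1, y = 1.

(1, 1)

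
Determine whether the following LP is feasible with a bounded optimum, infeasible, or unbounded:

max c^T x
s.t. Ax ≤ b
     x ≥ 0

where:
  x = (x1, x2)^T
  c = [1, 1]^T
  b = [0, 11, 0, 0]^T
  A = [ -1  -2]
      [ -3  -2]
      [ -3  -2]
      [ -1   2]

Unbounded (objective can increase without bound)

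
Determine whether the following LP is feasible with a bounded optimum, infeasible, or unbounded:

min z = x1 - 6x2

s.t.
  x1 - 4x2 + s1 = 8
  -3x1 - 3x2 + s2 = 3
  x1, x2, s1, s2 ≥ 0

Unbounded (objective can decrease without bound)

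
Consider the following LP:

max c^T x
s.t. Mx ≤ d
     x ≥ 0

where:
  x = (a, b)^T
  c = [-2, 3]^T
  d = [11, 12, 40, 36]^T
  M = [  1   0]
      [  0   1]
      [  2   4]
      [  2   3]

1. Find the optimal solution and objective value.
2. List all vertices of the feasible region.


1. a = 0, b = 10, z = 30
2. (0, 0), (11, 0), (11, 4.5), (0, 10)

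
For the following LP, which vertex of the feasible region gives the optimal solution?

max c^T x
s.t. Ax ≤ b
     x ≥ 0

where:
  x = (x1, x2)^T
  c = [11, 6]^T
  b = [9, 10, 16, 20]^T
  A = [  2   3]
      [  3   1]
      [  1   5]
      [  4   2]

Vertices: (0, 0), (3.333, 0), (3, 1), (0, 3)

Evaluate the objective at each vertex of the feasible region:
  z(0, 0) = 0
  z(3.333, 0) = 36.67
  z(3, 1) = 39  ←
  z(0, 3) = 18
The maximum is at x1 = 3, x2 = 1.

(3, 1)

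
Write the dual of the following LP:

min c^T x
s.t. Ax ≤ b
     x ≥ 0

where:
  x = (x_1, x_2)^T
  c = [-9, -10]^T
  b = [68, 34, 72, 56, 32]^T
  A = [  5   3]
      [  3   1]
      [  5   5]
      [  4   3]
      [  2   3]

Primal min cᵀx s.t. Ax ≤ b, x ≥ 0  →  Dual max −bᵀy s.t. Aᵀy ≥ −c, y ≥ 0.

Maximize: z = -68y1 - 34y2 - 72y3 - 56y4 - 32y5

Subject to:
  5y1 + 3y2 + 5y3 + 4y4 + 2y5 ≥ 9
  3y1 + y2 + 5y3 + 3y4 + 3y5 ≥ 10
  y1, y2, y3, y4, y5 ≥ 0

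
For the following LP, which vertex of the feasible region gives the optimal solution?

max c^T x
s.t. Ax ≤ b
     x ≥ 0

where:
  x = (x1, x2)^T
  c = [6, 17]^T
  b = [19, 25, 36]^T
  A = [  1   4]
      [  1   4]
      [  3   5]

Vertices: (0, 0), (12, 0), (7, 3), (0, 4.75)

Evaluate the objective at each vertex of the feasible region:
  z(0, 0) = 0
  z(12, 0) = 72
  z(7, 3) = 93  ←
  z(0, 4.75) = 80.75
The maximum is at x1 = 7, x2 = 3.

(7, 3)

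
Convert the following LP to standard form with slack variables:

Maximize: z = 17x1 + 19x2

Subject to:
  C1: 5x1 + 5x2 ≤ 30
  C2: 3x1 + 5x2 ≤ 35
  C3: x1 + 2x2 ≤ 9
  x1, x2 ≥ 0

max z = 17x1 + 19x2

s.t.
  5x1 + 5x2 + s1 = 30
  3x1 + 5x2 + s2 = 35
  x1 + 2x2 + s3 = 9
  x1, x2, s1, s2, s3 ≥ 0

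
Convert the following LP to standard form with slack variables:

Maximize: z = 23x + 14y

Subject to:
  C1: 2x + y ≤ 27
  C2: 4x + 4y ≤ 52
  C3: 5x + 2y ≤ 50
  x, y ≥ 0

max z = 23x + 14y

s.t.
  2x + y + s1 = 27
  4x + 4y + s2 = 52
  5x + 2y + s3 = 50
  x, y, s1, s2, s3 ≥ 0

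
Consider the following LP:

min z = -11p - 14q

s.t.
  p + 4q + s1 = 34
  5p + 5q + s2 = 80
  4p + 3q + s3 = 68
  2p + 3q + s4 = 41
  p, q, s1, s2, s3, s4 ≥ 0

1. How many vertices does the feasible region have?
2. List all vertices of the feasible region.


1. 4
2. (0, 0), (16, 0), (10, 6), (0, 8.5)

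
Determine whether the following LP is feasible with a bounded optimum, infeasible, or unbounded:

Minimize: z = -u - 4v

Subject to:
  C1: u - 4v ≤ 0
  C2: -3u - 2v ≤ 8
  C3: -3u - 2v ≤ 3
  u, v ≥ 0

Unbounded (objective can decrease without bound)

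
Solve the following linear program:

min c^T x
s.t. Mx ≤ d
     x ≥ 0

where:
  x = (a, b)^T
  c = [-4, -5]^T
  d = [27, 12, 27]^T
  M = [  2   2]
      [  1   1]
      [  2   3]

Evaluate the objective at each vertex of the feasible region:
  z(0, 0) = 0
  z(12, 0) = -48
  z(9, 3) = -51  ←
  z(0, 9) = -45
The minimum is at a = 9, b = 3.

a = 9, b = 3, z = -51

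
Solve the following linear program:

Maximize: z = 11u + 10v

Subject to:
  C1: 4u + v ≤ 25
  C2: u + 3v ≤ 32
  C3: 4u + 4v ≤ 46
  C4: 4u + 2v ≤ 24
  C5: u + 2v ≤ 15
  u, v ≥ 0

Evaluate the objective at each vertex of the feasible region:
  z(0, 0) = 0
  z(6, 0) = 66
  z(3, 6) = 93  ←
  z(0, 7.5) = 75
The maximum is at u = 3, v = 6.

u = 3, v = 6, z = 93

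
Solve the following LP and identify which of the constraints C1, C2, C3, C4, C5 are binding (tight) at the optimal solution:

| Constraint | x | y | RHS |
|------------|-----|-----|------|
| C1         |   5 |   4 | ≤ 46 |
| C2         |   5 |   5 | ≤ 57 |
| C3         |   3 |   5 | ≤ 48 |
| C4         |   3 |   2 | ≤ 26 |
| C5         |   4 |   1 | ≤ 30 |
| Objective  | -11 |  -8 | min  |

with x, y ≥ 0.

At x = 6, y = 4, compute slack b - a·x for each constraint:
  C1: 46 − 46 = 0  (binding)
  C2: 57 − 50 = 7  (slack)
  C3: 48 − 38 = 10  (slack)
  C4: 26 − 26 = 0  (binding)
  C5: 30 − 28 = 2  (slack)

Optimal: x = 6, y = 4
Binding: C1, C4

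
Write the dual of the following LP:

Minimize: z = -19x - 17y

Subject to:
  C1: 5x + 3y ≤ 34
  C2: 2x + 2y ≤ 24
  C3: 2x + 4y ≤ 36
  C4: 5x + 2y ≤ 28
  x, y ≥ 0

Primal min cᵀx s.t. Ax ≤ b, x ≥ 0  →  Dual max −bᵀy s.t. Aᵀy ≥ −c, y ≥ 0.

Maximize: z = -34y1 - 24y2 - 36y3 - 28y4

Subject to:
  5y1 + 2y2 + 2y3 + 5y4 ≥ 19
  3y1 + 2y2 + 4y3 + 2y4 ≥ 17
  y1, y2, y3, y4 ≥ 0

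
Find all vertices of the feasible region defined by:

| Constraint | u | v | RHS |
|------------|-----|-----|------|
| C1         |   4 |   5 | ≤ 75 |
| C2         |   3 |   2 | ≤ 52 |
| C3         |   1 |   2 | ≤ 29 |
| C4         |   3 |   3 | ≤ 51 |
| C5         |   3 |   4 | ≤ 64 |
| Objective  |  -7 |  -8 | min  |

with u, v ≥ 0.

(0, 0), (17, 0), (10, 7), (1.667, 13.67), (0, 14.5)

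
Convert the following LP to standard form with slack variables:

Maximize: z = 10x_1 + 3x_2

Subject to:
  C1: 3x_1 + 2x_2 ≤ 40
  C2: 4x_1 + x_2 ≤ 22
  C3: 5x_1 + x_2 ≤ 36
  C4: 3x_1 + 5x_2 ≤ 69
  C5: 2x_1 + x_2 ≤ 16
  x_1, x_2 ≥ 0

max z = 10x_1 + 3x_2

s.t.
  3x_1 + 2x_2 + s1 = 40
  4x_1 + x_2 + s2 = 22
  5x_1 + x_2 + s3 = 36
  3x_1 + 5x_2 + s4 = 69
  2x_1 + x_2 + s5 = 16
  x_1, x_2, s1, s2, s3, s4, s5 ≥ 0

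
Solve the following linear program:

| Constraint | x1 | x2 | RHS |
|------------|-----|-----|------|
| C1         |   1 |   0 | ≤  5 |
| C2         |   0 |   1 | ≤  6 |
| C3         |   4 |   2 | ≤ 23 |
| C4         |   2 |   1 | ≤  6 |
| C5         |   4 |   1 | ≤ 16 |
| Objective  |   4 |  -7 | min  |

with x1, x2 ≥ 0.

Evaluate the objective at each vertex of the feasible region:
  z(0, 0) = 0
  z(3, 0) = 12
  z(0, 6) = -42  ←
The minimum is at x1 = 0, x2 = 6.

x1 = 0, x2 = 6, z = -42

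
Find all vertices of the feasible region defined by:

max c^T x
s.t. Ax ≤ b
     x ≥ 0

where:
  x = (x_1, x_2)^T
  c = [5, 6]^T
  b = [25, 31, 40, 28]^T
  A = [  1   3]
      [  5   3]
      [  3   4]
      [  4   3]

(0, 0), (6.2, 0), (3, 5.333), (1, 8), (0, 8.333)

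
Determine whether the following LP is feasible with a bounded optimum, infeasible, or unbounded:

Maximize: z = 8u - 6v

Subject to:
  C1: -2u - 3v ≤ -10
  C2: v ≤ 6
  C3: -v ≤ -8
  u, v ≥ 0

Infeasible (no feasible solution exists)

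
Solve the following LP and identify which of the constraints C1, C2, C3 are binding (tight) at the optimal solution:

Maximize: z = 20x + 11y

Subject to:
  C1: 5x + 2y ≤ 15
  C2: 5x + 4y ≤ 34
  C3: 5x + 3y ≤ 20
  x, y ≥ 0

At x = 1, y = 5, compute slack b - a·x for each constraint:
  C1: 15 − 15 = 0  (binding)
  C2: 34 − 25 = 9  (slack)
  C3: 20 − 20 = 0  (binding)

Optimal: x = 1, y = 5
Binding: C1, C3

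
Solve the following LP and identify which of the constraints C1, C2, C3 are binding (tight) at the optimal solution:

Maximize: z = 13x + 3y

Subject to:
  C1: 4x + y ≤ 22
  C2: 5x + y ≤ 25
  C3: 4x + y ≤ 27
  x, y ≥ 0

At x = 3, y = 10, compute slack b - a·x for each constraint:
  C1: 22 − 22 = 0  (binding)
  C2: 25 − 25 = 0  (binding)
  C3: 27 − 22 = 5  (slack)

Optimal: x = 3, y = 10
Binding: C1, C2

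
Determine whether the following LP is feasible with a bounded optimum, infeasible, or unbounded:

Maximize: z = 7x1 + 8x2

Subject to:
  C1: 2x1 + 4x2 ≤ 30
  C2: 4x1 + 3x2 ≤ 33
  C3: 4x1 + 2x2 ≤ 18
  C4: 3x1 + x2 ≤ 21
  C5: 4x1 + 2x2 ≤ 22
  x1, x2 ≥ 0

Feasible with a bounded optimal solution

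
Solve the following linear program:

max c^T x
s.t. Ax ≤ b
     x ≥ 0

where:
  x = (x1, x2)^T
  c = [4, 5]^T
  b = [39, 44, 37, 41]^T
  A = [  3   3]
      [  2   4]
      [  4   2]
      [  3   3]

Evaluate the objective at each vertex of the feasible region:
  z(0, 0) = 0
  z(9.25, 0) = 37
  z(5.5, 7.5) = 59.5
  z(4, 9) = 61  ←
  z(0, 11) = 55
The maximum is at x1 = 4, x2 = 9.

x1 = 4, x2 = 9, z = 61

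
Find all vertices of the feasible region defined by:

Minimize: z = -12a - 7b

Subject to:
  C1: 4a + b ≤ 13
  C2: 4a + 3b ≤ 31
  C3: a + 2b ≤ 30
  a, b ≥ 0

(0, 0), (3.25, 0), (1, 9), (0, 10.33)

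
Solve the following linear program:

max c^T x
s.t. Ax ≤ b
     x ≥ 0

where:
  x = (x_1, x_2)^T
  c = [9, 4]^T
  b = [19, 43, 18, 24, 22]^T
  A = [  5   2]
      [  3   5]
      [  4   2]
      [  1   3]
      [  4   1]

Evaluate the objective at each vertex of the feasible region:
  z(0, 0) = 0
  z(3.8, 0) = 34.2
  z(1, 7) = 37  ←
  z(0.6, 7.8) = 36.6
  z(0, 8) = 32
The maximum is at x_1 = 1, x_2 = 7.

x_1 = 1, x_2 = 7, z = 37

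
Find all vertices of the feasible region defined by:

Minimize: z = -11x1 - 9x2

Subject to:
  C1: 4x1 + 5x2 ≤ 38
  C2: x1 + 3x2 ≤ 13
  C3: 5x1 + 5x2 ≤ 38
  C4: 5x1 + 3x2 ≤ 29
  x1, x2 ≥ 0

(0, 0), (5.8, 0), (4, 3), (0, 4.333)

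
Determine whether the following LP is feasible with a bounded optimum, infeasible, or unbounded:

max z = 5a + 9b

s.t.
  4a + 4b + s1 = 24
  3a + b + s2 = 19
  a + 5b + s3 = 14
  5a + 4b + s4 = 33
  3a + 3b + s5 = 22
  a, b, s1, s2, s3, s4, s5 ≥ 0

Feasible with a bounded optimal solution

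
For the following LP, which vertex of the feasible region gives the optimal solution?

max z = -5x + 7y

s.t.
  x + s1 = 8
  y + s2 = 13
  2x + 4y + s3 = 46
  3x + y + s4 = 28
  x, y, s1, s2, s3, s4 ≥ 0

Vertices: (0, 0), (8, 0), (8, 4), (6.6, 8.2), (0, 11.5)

Evaluate the objective at each vertex of the feasible region:
  z(0, 0) = 0
  z(8, 0) = -40
  z(8, 4) = -12
  z(6.6, 8.2) = 24.4
  z(0, 11.5) = 80.5  ←
The maximum is at x = 0, y = 11.5.

(0, 11.5)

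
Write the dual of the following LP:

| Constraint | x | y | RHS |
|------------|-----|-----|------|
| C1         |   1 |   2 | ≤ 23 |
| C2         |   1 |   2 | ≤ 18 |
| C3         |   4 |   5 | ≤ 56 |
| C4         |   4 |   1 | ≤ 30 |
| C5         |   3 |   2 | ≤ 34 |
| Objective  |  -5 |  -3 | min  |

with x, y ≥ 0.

Primal min cᵀx s.t. Ax ≤ b, x ≥ 0  →  Dual max −bᵀy s.t. Aᵀy ≥ −c, y ≥ 0.

Maximize: z = -23y1 - 18y2 - 56y3 - 30y4 - 34y5

Subject to:
  y1 + y2 + 4y3 + 4y4 + 3y5 ≥ 5
  2y1 + 2y2 + 5y3 + y4 + 2y5 ≥ 3
  y1, y2, y3, y4, y5 ≥ 0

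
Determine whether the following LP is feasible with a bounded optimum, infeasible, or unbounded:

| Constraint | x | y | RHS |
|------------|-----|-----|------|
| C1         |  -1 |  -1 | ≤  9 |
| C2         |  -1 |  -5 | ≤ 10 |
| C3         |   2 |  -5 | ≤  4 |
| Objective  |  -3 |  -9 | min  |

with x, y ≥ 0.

Unbounded (objective can decrease without bound)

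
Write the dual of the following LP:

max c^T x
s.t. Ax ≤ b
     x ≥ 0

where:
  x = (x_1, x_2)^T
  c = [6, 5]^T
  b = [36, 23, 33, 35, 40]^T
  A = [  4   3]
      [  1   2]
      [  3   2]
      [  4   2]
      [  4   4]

Primal max cᵀx s.t. Ax ≤ b, x ≥ 0  →  Dual min bᵀy s.t. Aᵀy ≥ c, y ≥ 0.

Minimize: z = 36y1 + 23y2 + 33y3 + 35y4 + 40y5

Subject to:
  4y1 + y2 + 3y3 + 4y4 + 4y5 ≥ 6
  3y1 + 2y2 + 2y3 + 2y4 + 4y5 ≥ 5
  y1, y2, y3, y4, y5 ≥ 0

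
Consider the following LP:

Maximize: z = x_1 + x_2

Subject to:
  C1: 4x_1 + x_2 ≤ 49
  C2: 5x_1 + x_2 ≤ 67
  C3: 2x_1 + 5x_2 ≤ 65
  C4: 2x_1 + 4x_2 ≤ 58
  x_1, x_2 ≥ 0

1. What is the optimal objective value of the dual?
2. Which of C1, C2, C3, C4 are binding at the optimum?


1. 19
2. C1, C3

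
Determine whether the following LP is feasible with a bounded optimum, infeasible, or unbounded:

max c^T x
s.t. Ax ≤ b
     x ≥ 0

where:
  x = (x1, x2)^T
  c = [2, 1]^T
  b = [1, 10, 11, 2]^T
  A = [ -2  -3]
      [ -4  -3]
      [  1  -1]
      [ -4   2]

Unbounded (objective can increase without bound)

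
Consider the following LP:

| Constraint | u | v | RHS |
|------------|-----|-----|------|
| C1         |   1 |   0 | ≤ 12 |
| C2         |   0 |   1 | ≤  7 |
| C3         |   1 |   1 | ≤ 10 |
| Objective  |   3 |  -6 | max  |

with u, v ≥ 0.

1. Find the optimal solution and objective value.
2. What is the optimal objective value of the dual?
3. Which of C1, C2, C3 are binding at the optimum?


1. u = 10, v = 0, z = 30
2. 30
3. C3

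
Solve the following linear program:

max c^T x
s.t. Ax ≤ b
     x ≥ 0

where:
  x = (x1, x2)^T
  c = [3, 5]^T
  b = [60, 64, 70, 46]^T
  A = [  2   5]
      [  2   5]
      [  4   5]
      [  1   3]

Evaluate the objective at each vertex of the feasible region:
  z(0, 0) = 0
  z(17.5, 0) = 52.5
  z(5, 10) = 65  ←
  z(0, 12) = 60
The maximum is at x1 = 5, x2 = 10.

x1 = 5, x2 = 10, z = 65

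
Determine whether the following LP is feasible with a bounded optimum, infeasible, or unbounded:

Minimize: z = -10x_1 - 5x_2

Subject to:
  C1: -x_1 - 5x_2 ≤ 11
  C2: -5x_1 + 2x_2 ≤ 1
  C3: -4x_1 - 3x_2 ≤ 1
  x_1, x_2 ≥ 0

Unbounded (objective can decrease without bound)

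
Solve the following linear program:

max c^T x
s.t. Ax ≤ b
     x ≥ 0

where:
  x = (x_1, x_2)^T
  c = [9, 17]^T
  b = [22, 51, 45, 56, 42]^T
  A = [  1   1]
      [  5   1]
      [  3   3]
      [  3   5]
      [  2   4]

Evaluate the objective at each vertex of the feasible region:
  z(0, 0) = 0
  z(10.2, 0) = 91.8
  z(9.045, 5.773) = 179.5
  z(7, 7) = 182  ←
  z(0, 10.5) = 178.5
The maximum is at x_1 = 7, x_2 = 7.

x_1 = 7, x_2 = 7, z = 182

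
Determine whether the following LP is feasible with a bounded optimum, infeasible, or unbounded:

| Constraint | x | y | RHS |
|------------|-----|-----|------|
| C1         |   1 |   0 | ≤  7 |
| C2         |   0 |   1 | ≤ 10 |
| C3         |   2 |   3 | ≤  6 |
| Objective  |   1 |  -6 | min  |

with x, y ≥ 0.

Feasible with a bounded optimal solution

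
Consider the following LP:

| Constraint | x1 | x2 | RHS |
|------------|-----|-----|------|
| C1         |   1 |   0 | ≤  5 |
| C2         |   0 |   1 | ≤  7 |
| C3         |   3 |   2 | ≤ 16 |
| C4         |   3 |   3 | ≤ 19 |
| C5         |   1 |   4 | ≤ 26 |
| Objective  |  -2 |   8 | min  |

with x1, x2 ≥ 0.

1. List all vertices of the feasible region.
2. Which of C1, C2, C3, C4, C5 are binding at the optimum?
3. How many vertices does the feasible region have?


1. (0, 0), (5, 0), (5, 0.5), (3.333, 3), (0, 6.333)
2. C1
3. 5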